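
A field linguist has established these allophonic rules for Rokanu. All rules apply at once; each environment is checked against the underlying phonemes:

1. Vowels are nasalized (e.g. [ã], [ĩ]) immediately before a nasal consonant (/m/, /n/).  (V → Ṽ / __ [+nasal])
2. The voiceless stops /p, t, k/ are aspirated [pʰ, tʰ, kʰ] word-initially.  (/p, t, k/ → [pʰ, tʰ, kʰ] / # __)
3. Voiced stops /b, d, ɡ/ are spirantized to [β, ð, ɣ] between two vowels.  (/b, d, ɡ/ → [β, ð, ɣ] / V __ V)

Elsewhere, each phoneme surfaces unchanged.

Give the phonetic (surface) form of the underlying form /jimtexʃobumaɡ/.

[jĩmtexʃoβũmaɡ]

/j/ (word-initial) is unaffected → [j].
/i/ (between /j/ and /m/): before a nasal consonant, so rule 1 applies → [ĩ].
/m/ — not in any rule's target class → [m].
/t/ (between /m/ and /e/) fails the environment for rule 2, so it stays [t].
/e/ (between /t/ and /x/): rule 1 targets it, but not before a nasal consonant → unchanged [e].
/x/ (between /e/ and /ʃ/) is unaffected → [x].
/ʃ/ stays [ʃ].
/o/ (between /ʃ/ and /b/) is in the target of rule 1 but the environment (before a nasal consonant) is not met → [o].
/b/ (between /o/ and /u/): between two vowels, so rule 3 applies → [β].
/u/ (between /b/ and /m/) occurs before a nasal consonant → [ũ] by rule 1.
/m/ — not in any rule's target class → [m].
/a/ (between /m/ and /ɡ/) fails the environment for rule 1, so it stays [a].
/ɡ/ (word-final): rule 3 targets it, but not between two vowels → unchanged [ɡ].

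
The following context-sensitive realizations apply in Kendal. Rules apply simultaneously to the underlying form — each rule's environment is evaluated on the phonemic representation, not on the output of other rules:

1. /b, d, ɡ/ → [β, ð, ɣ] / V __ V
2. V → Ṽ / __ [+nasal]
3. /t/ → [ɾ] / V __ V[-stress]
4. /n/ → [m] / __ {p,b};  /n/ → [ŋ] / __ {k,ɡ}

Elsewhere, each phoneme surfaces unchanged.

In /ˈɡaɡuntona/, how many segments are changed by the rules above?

3

Segments that undergo a rule: /ɡ/ → [ɣ] (rule 1); /u/ → [ũ] (rule 2); /o/ → [õ] (rule 2).
All other segments surface unchanged.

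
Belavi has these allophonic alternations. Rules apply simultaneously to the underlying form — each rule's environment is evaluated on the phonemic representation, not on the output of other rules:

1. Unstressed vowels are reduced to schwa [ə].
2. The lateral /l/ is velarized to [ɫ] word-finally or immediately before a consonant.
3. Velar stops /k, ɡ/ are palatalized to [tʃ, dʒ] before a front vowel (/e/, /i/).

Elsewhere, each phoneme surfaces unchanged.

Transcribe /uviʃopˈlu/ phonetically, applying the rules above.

/u/ (word-initial) occurs in an unstressed syllable → [ə] by rule 1.
/v/ (between /u/ and /i/): no rule targets it → [v].
/i/ — between /v/ and /ʃ/, in an unstressed syllable — surfaces as [ə] (rule 1).
/ʃ/ (between /i/ and /o/) is unaffected → [ʃ].
/o/ (between /ʃ/ and /p/): in an unstressed syllable, so rule 1 applies → [ə].
/p/ — not in any rule's target class → [p].
/l/ (between /p/ and /u/) is in the target of rule 2 but the environment (word-finally or immediately before a consonant) is not met → [l].
/u/ (word-final): rule 1 targets it, but not in an unstressed syllable → unchanged [u].

[əvəʃəpˈlu]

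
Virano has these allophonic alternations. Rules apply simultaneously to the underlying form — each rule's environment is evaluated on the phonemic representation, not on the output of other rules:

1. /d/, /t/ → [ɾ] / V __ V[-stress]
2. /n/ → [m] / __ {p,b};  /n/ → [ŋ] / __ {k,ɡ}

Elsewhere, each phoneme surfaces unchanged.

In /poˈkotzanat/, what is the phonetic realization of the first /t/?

/t/ (between /o/ and /z/) is in the target of rule 1 but the environment (between a vowel and a following unstressed vowel) is not met → [t].

[t]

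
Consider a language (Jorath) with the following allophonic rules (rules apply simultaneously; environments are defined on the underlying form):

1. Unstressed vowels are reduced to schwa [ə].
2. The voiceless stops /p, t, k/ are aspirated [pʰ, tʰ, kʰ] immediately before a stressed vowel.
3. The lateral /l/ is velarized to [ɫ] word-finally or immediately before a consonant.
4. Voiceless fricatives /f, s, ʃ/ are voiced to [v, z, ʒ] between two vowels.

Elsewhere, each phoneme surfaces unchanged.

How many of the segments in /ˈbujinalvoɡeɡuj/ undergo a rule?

Segments that undergo a rule: /i/ → [ə] (rule 1); /a/ → [ə] (rule 1); /l/ → [ɫ] (rule 3); /o/ → [ə] (rule 1); /e/ → [ə] (rule 1); /u/ → [ə] (rule 1).
All other segments surface unchanged.

6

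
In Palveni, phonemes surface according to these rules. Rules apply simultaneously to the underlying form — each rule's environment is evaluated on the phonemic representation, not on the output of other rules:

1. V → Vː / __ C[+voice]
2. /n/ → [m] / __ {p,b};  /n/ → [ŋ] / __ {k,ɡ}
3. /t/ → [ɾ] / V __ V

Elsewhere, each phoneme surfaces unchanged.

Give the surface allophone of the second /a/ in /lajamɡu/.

[aː]

/a/ meets the environment for rule 1 (before a voiced consonant) → [aː].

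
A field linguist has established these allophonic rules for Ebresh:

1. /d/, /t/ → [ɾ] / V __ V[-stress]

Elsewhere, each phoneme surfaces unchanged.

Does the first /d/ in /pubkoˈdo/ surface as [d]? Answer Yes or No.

Yes

/d/ — between /o/ and /o/; rule 1 does not apply here → [d].
The actual realization is [d], which matches [d].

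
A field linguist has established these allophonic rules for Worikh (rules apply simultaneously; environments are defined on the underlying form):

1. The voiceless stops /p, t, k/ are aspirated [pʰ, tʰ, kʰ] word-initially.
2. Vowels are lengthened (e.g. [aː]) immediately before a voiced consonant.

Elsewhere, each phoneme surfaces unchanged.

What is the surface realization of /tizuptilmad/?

Rule 1 applies to /t/ (word-initial: word-initially) → [tʰ].
/i/ — between /t/ and /z/, before a voiced consonant — surfaces as [iː] (rule 2).
/z/ stays [z].
/u/ (between /z/ and /p/): rule 2 targets it, but not before a voiced consonant → unchanged [u].
/p/ (between /u/ and /t/): rule 1 targets it, but not word-initially → unchanged [p].
/t/ (between /p/ and /i/) fails the environment for rule 1, so it stays [t].
Rule 2 applies to /i/ (between /t/ and /l/: before a voiced consonant) → [iː].
/l/ (between /i/ and /m/): no rule targets it → [l].
/m/ stays [m].
Rule 2 applies to /a/ (between /m/ and /d/: before a voiced consonant) → [aː].
/d/ (word-final) is unaffected → [d].

[tʰiːzuptiːlmaːd]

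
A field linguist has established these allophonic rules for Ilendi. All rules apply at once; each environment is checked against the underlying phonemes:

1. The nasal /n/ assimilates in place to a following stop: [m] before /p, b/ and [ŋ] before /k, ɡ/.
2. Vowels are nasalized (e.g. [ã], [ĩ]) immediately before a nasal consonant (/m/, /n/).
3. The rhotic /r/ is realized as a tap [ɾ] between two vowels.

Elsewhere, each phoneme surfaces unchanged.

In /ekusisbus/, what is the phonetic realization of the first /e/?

/e/ (word-initial) fails the environment for rule 2, so it stays [e].

[e]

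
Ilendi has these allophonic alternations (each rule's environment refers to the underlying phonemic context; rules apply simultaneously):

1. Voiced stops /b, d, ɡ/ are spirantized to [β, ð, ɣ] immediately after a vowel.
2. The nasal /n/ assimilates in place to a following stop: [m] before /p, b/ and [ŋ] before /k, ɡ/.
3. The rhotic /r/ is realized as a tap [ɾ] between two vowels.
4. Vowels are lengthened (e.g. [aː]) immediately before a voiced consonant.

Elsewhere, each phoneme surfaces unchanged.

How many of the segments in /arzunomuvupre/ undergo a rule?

Segments that undergo a rule: /a/ → [aː] (rule 4); /u/ → [uː] (rule 4); /o/ → [oː] (rule 4); /u/ → [uː] (rule 4).
All other segments surface unchanged.

4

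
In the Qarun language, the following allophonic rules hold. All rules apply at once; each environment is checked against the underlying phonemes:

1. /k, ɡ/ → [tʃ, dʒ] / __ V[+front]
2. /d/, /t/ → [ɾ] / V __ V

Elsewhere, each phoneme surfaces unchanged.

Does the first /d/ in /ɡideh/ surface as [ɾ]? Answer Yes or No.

Rule 2 applies to /d/ (between /i/ and /e/: between two vowels) → [ɾ].
The actual realization is [ɾ], which matches [ɾ].

Yes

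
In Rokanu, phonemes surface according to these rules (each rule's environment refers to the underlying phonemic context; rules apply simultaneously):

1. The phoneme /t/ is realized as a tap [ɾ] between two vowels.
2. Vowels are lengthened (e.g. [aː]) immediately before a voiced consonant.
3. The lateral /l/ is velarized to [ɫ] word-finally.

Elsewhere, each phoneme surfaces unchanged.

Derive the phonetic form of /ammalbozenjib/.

/a/ (word-initial) occurs before a voiced consonant → [aː] by rule 2.
/m/ — not in any rule's target class → [m].
/m/ (between /m/ and /a/) is unaffected → [m].
/a/ (between /m/ and /l/) occurs before a voiced consonant → [aː] by rule 2.
/l/ — between /a/ and /b/; rule 3 does not apply here → [l].
/b/ (between /l/ and /o/): no rule targets it → [b].
Rule 2 applies to /o/ (between /b/ and /z/: before a voiced consonant) → [oː].
/z/ (between /o/ and /e/) is unaffected → [z].
/e/ — between /z/ and /n/, before a voiced consonant — surfaces as [eː] (rule 2).
/n/ — not in any rule's target class → [n].
/j/ (between /n/ and /i/): no rule targets it → [j].
/i/ — between /j/ and /b/, before a voiced consonant — surfaces as [iː] (rule 2).
/b/ — not in any rule's target class → [b].

[aːmmaːlboːzeːnjiːb]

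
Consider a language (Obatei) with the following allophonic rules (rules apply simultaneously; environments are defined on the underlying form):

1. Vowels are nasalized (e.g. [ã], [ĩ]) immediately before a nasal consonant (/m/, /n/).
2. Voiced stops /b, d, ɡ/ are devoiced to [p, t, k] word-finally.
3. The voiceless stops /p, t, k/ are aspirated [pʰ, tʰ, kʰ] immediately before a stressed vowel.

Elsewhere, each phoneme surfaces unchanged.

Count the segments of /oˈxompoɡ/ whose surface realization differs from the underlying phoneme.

2

Segments that undergo a rule: /o/ → [õ] (rule 1); /ɡ/ → [k] (rule 2).
All other segments surface unchanged.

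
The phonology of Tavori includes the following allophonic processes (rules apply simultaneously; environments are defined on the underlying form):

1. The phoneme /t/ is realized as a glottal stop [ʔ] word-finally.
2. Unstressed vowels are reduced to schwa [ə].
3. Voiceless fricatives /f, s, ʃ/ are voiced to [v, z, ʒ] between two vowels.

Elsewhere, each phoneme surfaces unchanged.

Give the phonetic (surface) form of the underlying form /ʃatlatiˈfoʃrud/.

[ʃətlətəˈvoʃrəd]

/ʃ/ (word-initial) is in the target of rule 3 but the environment (between two vowels) is not met → [ʃ].
/a/ (between /ʃ/ and /t/): in an unstressed syllable, so rule 2 applies → [ə].
/t/ (between /a/ and /l/): rule 1 targets it, but not word-finally → unchanged [t].
/a/ meets the environment for rule 2 (in an unstressed syllable) → [ə].
/t/ — between /a/ and /i/; rule 1 does not apply here → [t].
/i/ (between /t/ and /f/) occurs in an unstressed syllable → [ə] by rule 2.
/f/ — between /i/ and /o/, between two vowels — surfaces as [v] (rule 3).
/o/ (between /f/ and /ʃ/) fails the environment for rule 2, so it stays [o].
/ʃ/ (between /o/ and /r/) fails the environment for rule 3, so it stays [ʃ].
/u/ (between /r/ and /d/) occurs in an unstressed syllable → [ə] by rule 2.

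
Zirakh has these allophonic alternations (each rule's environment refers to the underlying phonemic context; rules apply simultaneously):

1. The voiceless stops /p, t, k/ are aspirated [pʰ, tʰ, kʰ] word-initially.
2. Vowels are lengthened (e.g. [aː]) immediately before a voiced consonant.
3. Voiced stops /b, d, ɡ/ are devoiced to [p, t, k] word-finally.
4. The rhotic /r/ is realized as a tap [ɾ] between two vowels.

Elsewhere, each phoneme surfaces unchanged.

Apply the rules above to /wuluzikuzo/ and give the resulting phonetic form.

/w/ — not in any rule's target class → [w].
/u/ (between /w/ and /l/): before a voiced consonant, so rule 2 applies → [uː].
/l/ (between /u/ and /u/): no rule targets it → [l].
Rule 2 applies to /u/ (between /l/ and /z/: before a voiced consonant) → [uː].
/z/ — not in any rule's target class → [z].
/i/ (between /z/ and /k/) fails the environment for rule 2, so it stays [i].
/k/ — between /i/ and /u/; rule 1 does not apply here → [k].
/u/ (between /k/ and /z/) occurs before a voiced consonant → [uː] by rule 2.
/z/ (between /u/ and /o/) is unaffected → [z].
/o/ (word-final): rule 2 targets it, but not before a voiced consonant → unchanged [o].

[wuːluːzikuːzo]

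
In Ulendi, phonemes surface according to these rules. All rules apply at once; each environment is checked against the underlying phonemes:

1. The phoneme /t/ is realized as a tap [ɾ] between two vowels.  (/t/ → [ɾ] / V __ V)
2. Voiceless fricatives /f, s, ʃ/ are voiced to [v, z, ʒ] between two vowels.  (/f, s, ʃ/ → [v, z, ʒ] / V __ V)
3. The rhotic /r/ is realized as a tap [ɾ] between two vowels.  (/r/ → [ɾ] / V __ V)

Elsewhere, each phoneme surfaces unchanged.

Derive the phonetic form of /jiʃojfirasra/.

[jiʒojfiɾasra]

/j/ (word-initial) is unaffected → [j].
/i/ (between /j/ and /ʃ/) is unaffected → [i].
/ʃ/ — between /i/ and /o/, between two vowels — surfaces as [ʒ] (rule 2).
/o/ — not in any rule's target class → [o].
/j/ stays [j].
/f/ (between /j/ and /i/): rule 2 targets it, but not between two vowels → unchanged [f].
/i/ — not in any rule's target class → [i].
/r/ — between /i/ and /a/, between two vowels — surfaces as [ɾ] (rule 3).
/a/ stays [a].
/s/ (between /a/ and /r/) is in the target of rule 2 but the environment (between two vowels) is not met → [s].
/r/ — between /s/ and /a/; rule 3 does not apply here → [r].
/a/ (word-final): no rule targets it → [a].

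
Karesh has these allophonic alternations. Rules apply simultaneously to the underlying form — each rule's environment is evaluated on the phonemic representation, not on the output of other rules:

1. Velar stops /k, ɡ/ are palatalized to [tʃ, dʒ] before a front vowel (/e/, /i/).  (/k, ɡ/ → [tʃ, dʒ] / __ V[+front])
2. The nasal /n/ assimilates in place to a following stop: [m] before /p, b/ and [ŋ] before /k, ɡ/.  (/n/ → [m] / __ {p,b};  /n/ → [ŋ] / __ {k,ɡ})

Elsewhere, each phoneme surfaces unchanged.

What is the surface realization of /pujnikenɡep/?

[pujnitʃeŋdʒep]

/p/ stays [p].
/u/ (between /p/ and /j/): no rule targets it → [u].
/j/ (between /u/ and /n/) is unaffected → [j].
/n/ (between /j/ and /i/): rule 2 targets it, but not before a labial or velar stop → unchanged [n].
/i/ stays [i].
/k/ (between /i/ and /e/) occurs before a front vowel → [tʃ] by rule 1.
/e/ (between /k/ and /n/): no rule targets it → [e].
/n/ (between /e/ and /ɡ/) occurs before a labial or velar stop → [ŋ] by rule 2.
/ɡ/ (between /n/ and /e/) occurs before a front vowel → [dʒ] by rule 1.
/e/ stays [e].
/p/ stays [p].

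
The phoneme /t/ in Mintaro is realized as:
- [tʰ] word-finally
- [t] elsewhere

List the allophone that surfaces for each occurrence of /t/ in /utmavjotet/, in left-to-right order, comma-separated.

[t], [t], [tʰ]

Occurrence 1 (position 2): no conditioning environment matches → elsewhere allophone [t].
Occurrence 2 (position 8): no conditioning environment matches → elsewhere allophone [t].
Occurrence 3 (position 10): word-finally → [tʰ].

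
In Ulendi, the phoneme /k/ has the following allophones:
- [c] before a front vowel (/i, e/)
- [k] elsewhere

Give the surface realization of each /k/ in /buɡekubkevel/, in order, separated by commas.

[k], [c]

Occurrence 1 (position 5): no conditioning environment matches → elsewhere allophone [k].
Occurrence 2 (position 8): before a front vowel → [c].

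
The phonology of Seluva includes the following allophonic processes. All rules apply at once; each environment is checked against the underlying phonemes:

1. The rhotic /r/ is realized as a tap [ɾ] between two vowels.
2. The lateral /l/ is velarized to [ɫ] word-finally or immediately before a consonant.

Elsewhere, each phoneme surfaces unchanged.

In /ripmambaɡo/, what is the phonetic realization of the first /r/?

[r]

/r/ (word-initial): rule 1 targets it, but not between two vowels → unchanged [r].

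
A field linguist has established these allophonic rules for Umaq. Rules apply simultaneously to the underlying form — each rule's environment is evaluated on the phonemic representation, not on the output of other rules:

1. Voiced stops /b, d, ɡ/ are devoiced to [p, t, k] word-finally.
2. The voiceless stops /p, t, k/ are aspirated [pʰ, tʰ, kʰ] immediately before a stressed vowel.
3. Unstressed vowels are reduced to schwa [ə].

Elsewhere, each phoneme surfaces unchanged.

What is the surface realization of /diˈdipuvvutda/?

/d/ (word-initial): rule 1 targets it, but not word-finally → unchanged [d].
/i/ meets the environment for rule 3 (in an unstressed syllable) → [ə].
/d/ (between /i/ and /i/): rule 1 targets it, but not word-finally → unchanged [d].
/i/ (between /d/ and /p/) fails the environment for rule 3, so it stays [i].
/p/ (between /i/ and /u/) fails the environment for rule 2, so it stays [p].
/u/ (between /p/ and /v/) occurs in an unstressed syllable → [ə] by rule 3.
/v/ (between /u/ and /v/): no rule targets it → [v].
/v/ stays [v].
/u/ meets the environment for rule 3 (in an unstressed syllable) → [ə].
/t/ (between /u/ and /d/) fails the environment for rule 2, so it stays [t].
/d/ (between /t/ and /a/) fails the environment for rule 1, so it stays [d].
/a/ meets the environment for rule 3 (in an unstressed syllable) → [ə].

[dəˈdipəvvətdə]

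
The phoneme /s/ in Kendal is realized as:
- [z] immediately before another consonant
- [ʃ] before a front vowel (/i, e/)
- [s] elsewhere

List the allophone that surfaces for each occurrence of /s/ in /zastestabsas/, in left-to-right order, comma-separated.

Occurrence 1 (position 3): immediately before another consonant → [z].
Occurrence 2 (position 6): immediately before another consonant → [z].
Occurrence 3 (position 10): no conditioning environment matches → elsewhere allophone [s].
Occurrence 4 (position 12): no conditioning environment matches → elsewhere allophone [s].

[z], [z], [s], [s]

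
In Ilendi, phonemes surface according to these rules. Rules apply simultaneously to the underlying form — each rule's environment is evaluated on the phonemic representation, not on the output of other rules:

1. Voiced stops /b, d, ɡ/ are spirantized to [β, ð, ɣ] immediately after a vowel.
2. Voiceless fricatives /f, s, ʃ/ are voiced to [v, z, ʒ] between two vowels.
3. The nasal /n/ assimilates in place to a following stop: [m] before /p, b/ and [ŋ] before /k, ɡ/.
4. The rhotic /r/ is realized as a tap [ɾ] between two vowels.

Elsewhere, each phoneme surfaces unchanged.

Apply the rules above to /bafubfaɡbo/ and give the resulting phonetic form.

/b/ (word-initial) fails the environment for rule 1, so it stays [b].
/a/ (between /b/ and /f/): no rule targets it → [a].
/f/ meets the environment for rule 2 (between two vowels) → [v].
/u/ (between /f/ and /b/) is unaffected → [u].
/b/ (between /u/ and /f/) occurs immediately after a vowel → [β] by rule 1.
/f/ (between /b/ and /a/) fails the environment for rule 2, so it stays [f].
/a/ — not in any rule's target class → [a].
Rule 1 applies to /ɡ/ (between /a/ and /b/: immediately after a vowel) → [ɣ].
/b/ (between /ɡ/ and /o/): rule 1 targets it, but not immediately after a vowel → unchanged [b].
/o/ — not in any rule's target class → [o].

[bavuβfaɣbo]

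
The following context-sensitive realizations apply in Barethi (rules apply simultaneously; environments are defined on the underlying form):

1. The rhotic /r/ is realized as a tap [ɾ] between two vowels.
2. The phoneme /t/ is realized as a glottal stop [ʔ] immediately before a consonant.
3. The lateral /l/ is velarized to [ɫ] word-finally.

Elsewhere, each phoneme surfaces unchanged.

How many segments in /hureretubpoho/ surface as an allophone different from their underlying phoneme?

2

Segments that undergo a rule: /r/ → [ɾ] (rule 1); /r/ → [ɾ] (rule 1).
All other segments surface unchanged.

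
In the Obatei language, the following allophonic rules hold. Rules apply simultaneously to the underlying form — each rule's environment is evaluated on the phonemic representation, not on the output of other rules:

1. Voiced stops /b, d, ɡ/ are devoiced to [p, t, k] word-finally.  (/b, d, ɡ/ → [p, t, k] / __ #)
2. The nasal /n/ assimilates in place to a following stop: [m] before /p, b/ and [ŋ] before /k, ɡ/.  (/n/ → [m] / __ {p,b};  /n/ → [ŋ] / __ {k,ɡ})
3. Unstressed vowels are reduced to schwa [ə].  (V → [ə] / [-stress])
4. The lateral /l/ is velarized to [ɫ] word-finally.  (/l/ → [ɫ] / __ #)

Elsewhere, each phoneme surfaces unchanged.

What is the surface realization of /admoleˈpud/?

/a/ meets the environment for rule 3 (in an unstressed syllable) → [ə].
/d/ (between /a/ and /m/) is in the target of rule 1 but the environment (word-finally) is not met → [d].
Rule 3 applies to /o/ (between /m/ and /l/: in an unstressed syllable) → [ə].
/l/ (between /o/ and /e/): rule 4 targets it, but not word-finally → unchanged [l].
/e/ meets the environment for rule 3 (in an unstressed syllable) → [ə].
/u/ (between /p/ and /d/): rule 3 targets it, but not in an unstressed syllable → unchanged [u].
/d/ — word-final, word-finally — surfaces as [t] (rule 1).

[ədmələˈput]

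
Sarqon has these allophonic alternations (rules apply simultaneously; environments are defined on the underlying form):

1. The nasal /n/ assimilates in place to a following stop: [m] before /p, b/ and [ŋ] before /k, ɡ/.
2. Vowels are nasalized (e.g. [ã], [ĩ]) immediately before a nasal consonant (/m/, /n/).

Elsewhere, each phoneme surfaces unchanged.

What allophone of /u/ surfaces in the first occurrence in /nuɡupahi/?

/u/ (between /n/ and /ɡ/) fails the environment for rule 2, so it stays [u].

[u]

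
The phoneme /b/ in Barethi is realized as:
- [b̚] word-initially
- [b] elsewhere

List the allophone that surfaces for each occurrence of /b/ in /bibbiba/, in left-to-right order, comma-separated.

[b̚], [b], [b], [b]

Occurrence 1 (position 1): word-initially → [b̚].
Occurrence 2 (position 3): no conditioning environment matches → elsewhere allophone [b].
Occurrence 3 (position 4): no conditioning environment matches → elsewhere allophone [b].
Occurrence 4 (position 6): no conditioning environment matches → elsewhere allophone [b].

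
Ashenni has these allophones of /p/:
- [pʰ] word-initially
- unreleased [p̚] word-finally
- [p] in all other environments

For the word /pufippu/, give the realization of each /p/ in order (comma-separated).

[pʰ], [p], [p]

Occurrence 1 (position 1): word-initially → [pʰ].
Occurrence 2 (position 5): no conditioning environment matches → elsewhere allophone [p].
Occurrence 3 (position 6): no conditioning environment matches → elsewhere allophone [p].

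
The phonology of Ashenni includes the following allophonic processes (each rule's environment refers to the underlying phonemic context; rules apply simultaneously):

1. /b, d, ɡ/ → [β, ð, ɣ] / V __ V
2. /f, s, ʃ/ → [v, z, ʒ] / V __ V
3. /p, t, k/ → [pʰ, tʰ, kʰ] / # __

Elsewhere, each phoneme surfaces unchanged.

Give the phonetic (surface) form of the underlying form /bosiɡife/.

[boziɣive]

/b/ (word-initial) is in the target of rule 1 but the environment (between two vowels) is not met → [b].
/o/ (between /b/ and /s/) is unaffected → [o].
/s/ (between /o/ and /i/): between two vowels, so rule 2 applies → [z].
/i/ — not in any rule's target class → [i].
/ɡ/ (between /i/ and /i/): between two vowels, so rule 1 applies → [ɣ].
/i/ stays [i].
/f/ meets the environment for rule 2 (between two vowels) → [v].
/e/ stays [e].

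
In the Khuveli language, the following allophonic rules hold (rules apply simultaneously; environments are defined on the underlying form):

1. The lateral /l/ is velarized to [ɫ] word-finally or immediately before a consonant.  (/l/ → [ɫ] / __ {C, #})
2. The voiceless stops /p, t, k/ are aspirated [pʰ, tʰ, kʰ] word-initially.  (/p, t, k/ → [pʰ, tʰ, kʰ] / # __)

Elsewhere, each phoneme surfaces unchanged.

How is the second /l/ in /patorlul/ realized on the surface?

/l/ meets the environment for rule 1 (word-finally or immediately before a consonant) → [ɫ].

[ɫ]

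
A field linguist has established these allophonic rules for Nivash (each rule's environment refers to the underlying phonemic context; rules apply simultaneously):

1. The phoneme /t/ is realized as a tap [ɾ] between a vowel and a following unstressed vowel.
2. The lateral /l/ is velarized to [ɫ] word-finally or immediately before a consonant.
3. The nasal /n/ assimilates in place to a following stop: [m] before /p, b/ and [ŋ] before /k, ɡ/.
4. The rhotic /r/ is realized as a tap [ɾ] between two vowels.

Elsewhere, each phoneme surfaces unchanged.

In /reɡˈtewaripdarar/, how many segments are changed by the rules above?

2

Segments that undergo a rule: /r/ → [ɾ] (rule 4); /r/ → [ɾ] (rule 4).
All other segments surface unchanged.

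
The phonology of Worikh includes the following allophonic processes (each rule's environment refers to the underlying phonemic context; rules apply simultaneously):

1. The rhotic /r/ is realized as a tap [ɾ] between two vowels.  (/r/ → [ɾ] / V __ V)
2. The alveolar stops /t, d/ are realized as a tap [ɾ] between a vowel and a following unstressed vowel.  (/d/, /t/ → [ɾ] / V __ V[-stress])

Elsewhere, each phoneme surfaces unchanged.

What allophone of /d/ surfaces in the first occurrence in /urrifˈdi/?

/d/ (between /f/ and /i/): rule 2 targets it, but not between a vowel and a following unstressed vowel → unchanged [d].

[d]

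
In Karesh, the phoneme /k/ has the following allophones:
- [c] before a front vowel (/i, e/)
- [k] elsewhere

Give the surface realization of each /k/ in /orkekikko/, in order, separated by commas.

[c], [c], [k], [k]

Occurrence 1 (position 3): before a front vowel → [c].
Occurrence 2 (position 5): before a front vowel → [c].
Occurrence 3 (position 7): no conditioning environment matches → elsewhere allophone [k].
Occurrence 4 (position 8): no conditioning environment matches → elsewhere allophone [k].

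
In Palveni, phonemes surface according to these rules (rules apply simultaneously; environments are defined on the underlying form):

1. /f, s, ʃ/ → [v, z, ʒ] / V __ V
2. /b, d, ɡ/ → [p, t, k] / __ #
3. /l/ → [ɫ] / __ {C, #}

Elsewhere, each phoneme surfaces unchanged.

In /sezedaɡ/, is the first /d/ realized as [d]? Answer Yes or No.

Yes

/d/ — between /e/ and /a/; rule 2 does not apply here → [d].
The actual realization is [d], which matches [d].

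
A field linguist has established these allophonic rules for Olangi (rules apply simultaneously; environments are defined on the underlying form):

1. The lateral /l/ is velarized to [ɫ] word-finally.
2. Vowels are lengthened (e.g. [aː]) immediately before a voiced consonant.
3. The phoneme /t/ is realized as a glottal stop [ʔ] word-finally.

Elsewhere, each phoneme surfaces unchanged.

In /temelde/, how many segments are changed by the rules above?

2

Segments that undergo a rule: /e/ → [eː] (rule 2); /e/ → [eː] (rule 2).
All other segments surface unchanged.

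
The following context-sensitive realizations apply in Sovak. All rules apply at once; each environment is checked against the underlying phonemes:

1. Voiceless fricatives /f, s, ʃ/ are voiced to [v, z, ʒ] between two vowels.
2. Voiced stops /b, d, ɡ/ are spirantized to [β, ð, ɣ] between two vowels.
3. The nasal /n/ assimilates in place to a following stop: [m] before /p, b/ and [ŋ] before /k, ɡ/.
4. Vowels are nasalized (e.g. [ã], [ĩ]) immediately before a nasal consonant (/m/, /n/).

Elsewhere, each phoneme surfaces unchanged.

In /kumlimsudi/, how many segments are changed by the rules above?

Segments that undergo a rule: /u/ → [ũ] (rule 4); /i/ → [ĩ] (rule 4); /d/ → [ð] (rule 2).
All other segments surface unchanged.

3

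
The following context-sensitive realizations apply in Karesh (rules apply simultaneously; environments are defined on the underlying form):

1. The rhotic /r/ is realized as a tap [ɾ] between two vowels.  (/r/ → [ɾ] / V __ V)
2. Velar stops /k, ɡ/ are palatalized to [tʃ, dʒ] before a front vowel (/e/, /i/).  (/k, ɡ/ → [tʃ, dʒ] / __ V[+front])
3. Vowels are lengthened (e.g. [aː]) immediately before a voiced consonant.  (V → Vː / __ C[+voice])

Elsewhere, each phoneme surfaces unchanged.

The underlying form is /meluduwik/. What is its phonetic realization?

[meːluːduːwik]

Rule 3 applies to /e/ (between /m/ and /l/: before a voiced consonant) → [eː].
/u/ meets the environment for rule 3 (before a voiced consonant) → [uː].
/u/ (between /d/ and /w/) occurs before a voiced consonant → [uː] by rule 3.
/i/ — between /w/ and /k/; rule 3 does not apply here → [i].
/k/ (word-final) fails the environment for rule 2, so it stays [k].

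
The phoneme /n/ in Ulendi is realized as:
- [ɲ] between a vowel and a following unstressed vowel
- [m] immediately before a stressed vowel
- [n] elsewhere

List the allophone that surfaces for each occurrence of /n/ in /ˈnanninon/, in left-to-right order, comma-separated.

Occurrence 1 (position 1): immediately before a stressed vowel → [m].
Occurrence 2 (position 3): no conditioning environment matches → elsewhere allophone [n].
Occurrence 3 (position 4): no conditioning environment matches → elsewhere allophone [n].
Occurrence 4 (position 6): between a vowel and a following unstressed vowel → [ɲ].
Occurrence 5 (position 8): no conditioning environment matches → elsewhere allophone [n].

[m], [n], [n], [ɲ], [n]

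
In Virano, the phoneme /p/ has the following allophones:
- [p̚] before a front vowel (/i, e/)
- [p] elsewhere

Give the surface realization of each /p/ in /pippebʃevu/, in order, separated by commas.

Occurrence 1 (position 1): before a front vowel (/i, e/) → [p̚].
Occurrence 2 (position 3): no conditioning environment matches → elsewhere allophone [p].
Occurrence 3 (position 4): before a front vowel (/i, e/) → [p̚].

[p̚], [p], [p̚]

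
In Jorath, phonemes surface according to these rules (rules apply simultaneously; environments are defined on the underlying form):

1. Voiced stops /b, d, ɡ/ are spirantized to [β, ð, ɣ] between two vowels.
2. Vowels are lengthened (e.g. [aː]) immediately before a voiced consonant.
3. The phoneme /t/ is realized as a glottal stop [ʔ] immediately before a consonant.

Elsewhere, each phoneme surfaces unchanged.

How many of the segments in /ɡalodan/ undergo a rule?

4

Segments that undergo a rule: /a/ → [aː] (rule 2); /o/ → [oː] (rule 2); /d/ → [ð] (rule 1); /a/ → [aː] (rule 2).
All other segments surface unchanged.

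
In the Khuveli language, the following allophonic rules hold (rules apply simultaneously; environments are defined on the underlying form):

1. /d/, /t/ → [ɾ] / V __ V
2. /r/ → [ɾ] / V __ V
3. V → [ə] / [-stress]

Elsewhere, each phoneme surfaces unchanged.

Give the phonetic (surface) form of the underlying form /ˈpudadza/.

/p/ — not in any rule's target class → [p].
/u/ (between /p/ and /d/) fails the environment for rule 3, so it stays [u].
/d/ (between /u/ and /a/) occurs between two vowels → [ɾ] by rule 1.
/a/ meets the environment for rule 3 (in an unstressed syllable) → [ə].
/d/ (between /a/ and /z/) is in the target of rule 1 but the environment (between two vowels) is not met → [d].
/z/ stays [z].
Rule 3 applies to /a/ (word-final: in an unstressed syllable) → [ə].

[ˈpuɾədzə]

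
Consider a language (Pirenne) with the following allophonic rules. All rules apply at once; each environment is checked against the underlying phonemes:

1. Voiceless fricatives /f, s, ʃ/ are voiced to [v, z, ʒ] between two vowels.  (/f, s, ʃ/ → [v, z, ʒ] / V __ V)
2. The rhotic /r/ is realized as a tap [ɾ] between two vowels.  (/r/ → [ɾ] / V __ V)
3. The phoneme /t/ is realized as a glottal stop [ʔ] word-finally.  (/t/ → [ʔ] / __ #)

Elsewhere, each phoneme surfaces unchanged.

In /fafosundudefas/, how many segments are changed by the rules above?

3

Segments that undergo a rule: /f/ → [v] (rule 1); /s/ → [z] (rule 1); /f/ → [v] (rule 1).
All other segments surface unchanged.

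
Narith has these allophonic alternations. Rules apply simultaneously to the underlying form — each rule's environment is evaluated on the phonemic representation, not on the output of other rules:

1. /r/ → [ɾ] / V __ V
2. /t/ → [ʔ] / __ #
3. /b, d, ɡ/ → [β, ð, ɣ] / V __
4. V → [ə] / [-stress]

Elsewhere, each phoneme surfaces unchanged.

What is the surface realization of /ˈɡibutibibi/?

[ˈɡiβətəβəβə]

/ɡ/ (word-initial) fails the environment for rule 3, so it stays [ɡ].
/i/ (between /ɡ/ and /b/): rule 4 targets it, but not in an unstressed syllable → unchanged [i].
/b/ (between /i/ and /u/) occurs immediately after a vowel → [β] by rule 3.
Rule 4 applies to /u/ (between /b/ and /t/: in an unstressed syllable) → [ə].
/t/ — between /u/ and /i/; rule 2 does not apply here → [t].
/i/ (between /t/ and /b/): in an unstressed syllable, so rule 4 applies → [ə].
/b/ meets the environment for rule 3 (immediately after a vowel) → [β].
Rule 4 applies to /i/ (between /b/ and /b/: in an unstressed syllable) → [ə].
/b/ (between /i/ and /i/) occurs immediately after a vowel → [β] by rule 3.
/i/ — word-final, in an unstressed syllable — surfaces as [ə] (rule 4).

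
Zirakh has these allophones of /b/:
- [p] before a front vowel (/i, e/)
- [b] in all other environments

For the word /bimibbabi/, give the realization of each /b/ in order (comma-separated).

[p], [b], [b], [p]

Occurrence 1 (position 1): before a front vowel (/i, e/) → [p].
Occurrence 2 (position 5): no conditioning environment matches → elsewhere allophone [b].
Occurrence 3 (position 6): no conditioning environment matches → elsewhere allophone [b].
Occurrence 4 (position 8): before a front vowel (/i, e/) → [p].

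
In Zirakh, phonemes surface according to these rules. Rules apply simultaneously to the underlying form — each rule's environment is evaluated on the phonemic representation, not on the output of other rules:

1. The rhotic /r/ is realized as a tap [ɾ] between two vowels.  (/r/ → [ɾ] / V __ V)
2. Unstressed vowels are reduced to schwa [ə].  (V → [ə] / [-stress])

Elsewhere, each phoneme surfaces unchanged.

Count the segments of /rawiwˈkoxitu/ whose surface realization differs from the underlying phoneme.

Segments that undergo a rule: /a/ → [ə] (rule 2); /i/ → [ə] (rule 2); /i/ → [ə] (rule 2); /u/ → [ə] (rule 2).
All other segments surface unchanged.

4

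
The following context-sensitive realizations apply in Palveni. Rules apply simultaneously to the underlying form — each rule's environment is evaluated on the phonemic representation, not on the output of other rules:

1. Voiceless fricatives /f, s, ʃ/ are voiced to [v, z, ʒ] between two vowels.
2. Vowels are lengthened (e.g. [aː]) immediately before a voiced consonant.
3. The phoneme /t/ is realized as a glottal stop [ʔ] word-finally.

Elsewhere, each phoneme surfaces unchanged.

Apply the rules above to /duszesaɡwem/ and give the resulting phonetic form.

[duszezaːɡweːm]

/d/ — not in any rule's target class → [d].
/u/ (between /d/ and /s/) is in the target of rule 2 but the environment (before a voiced consonant) is not met → [u].
/s/ (between /u/ and /z/) is in the target of rule 1 but the environment (between two vowels) is not met → [s].
/z/ — not in any rule's target class → [z].
/e/ (between /z/ and /s/) is in the target of rule 2 but the environment (before a voiced consonant) is not met → [e].
/s/ — between /e/ and /a/, between two vowels — surfaces as [z] (rule 1).
/a/ (between /s/ and /ɡ/): before a voiced consonant, so rule 2 applies → [aː].
/ɡ/ (between /a/ and /w/) is unaffected → [ɡ].
/w/ stays [w].
Rule 2 applies to /e/ (between /w/ and /m/: before a voiced consonant) → [eː].
/m/ — not in any rule's target class → [m].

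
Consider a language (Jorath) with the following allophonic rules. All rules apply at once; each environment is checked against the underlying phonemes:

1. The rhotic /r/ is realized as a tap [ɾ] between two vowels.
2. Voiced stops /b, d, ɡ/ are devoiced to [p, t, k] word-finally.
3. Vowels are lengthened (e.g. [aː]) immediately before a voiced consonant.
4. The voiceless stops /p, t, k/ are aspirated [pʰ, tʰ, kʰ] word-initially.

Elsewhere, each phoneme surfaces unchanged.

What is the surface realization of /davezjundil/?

[daːveːzjuːndiːl]

/d/ (word-initial) is in the target of rule 2 but the environment (word-finally) is not met → [d].
/a/ (between /d/ and /v/) occurs before a voiced consonant → [aː] by rule 3.
/v/ (between /a/ and /e/) is unaffected → [v].
Rule 3 applies to /e/ (between /v/ and /z/: before a voiced consonant) → [eː].
/z/ (between /e/ and /j/) is unaffected → [z].
/j/ (between /z/ and /u/): no rule targets it → [j].
/u/ meets the environment for rule 3 (before a voiced consonant) → [uː].
/n/ — not in any rule's target class → [n].
/d/ (between /n/ and /i/) fails the environment for rule 2, so it stays [d].
/i/ (between /d/ and /l/): before a voiced consonant, so rule 3 applies → [iː].
/l/ — not in any rule's target class → [l].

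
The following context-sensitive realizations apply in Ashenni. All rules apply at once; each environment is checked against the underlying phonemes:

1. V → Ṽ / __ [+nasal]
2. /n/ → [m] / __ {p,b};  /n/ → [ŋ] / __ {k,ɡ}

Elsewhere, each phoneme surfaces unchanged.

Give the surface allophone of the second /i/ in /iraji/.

[i]

/i/ (word-final): rule 1 targets it, but not before a nasal consonant → unchanged [i].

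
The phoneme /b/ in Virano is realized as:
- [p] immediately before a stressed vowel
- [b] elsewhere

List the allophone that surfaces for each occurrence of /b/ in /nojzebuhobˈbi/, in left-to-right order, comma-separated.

[b], [b], [p]

Occurrence 1 (position 6): no conditioning environment matches → elsewhere allophone [b].
Occurrence 2 (position 10): no conditioning environment matches → elsewhere allophone [b].
Occurrence 3 (position 11): immediately before a stressed vowel → [p].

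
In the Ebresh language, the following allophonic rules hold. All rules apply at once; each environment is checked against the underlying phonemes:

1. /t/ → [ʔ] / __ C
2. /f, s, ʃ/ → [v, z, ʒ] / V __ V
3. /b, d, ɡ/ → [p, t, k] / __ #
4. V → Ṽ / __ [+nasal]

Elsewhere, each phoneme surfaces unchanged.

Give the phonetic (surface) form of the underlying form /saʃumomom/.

[saʒũmõmõm]

/s/ (word-initial) is in the target of rule 2 but the environment (between two vowels) is not met → [s].
/a/ (between /s/ and /ʃ/): rule 4 targets it, but not before a nasal consonant → unchanged [a].
/ʃ/ (between /a/ and /u/) occurs between two vowels → [ʒ] by rule 2.
Rule 4 applies to /u/ (between /ʃ/ and /m/: before a nasal consonant) → [ũ].
/m/ — not in any rule's target class → [m].
/o/ — between /m/ and /m/, before a nasal consonant — surfaces as [õ] (rule 4).
/m/ (between /o/ and /o/): no rule targets it → [m].
Rule 4 applies to /o/ (between /m/ and /m/: before a nasal consonant) → [õ].
/m/ stays [m].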